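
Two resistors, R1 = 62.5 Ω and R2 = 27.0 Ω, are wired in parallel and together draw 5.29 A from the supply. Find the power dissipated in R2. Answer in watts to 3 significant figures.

Only the total current is stated, so first find the parallel equivalent to get the voltage across the combination.
1/R_eq = 1/62.5 + 1/27.0 ⇒ R_eq = 18.85 Ω
V = I_total × R_eq = 5.290 × 18.85 = 99.74 V
P_R2 = V² / R2 = (99.74)² / 27.0 = 368.5 W

368 W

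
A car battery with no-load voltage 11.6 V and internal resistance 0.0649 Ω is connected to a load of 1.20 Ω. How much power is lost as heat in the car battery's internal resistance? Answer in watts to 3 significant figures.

r is in series with the load, so it carries the full circuit current — the loss in it is I²r.
I = ε / (r + R) = 11.6 / (0.0649 + 1.20) = 9.171 A
P_int = I² r = (9.171)² × 0.0649 = 5.458 W

5.46 W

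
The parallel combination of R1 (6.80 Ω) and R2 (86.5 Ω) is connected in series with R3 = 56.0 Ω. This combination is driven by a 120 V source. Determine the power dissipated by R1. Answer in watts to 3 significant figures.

Combine R1 and R2 into their parallel equivalent first, reducing the network to two series resistors.
R_p = (6.80×86.5)/(6.80+86.5) = 6.304 Ω
R_total = R_p + 56.0 = 6.304 + 56.0 = 62.30 Ω
I = V / R_total = 120 / 62.30 = 1.926 A
Voltage across the parallel pair: V_p = I × R_p = 1.926 × 6.304 = 12.14 V
Use P = V²/R for R1 with V = V_p.
P_R1 = (12.14)² / 6.80 = 21.68 W

21.7 W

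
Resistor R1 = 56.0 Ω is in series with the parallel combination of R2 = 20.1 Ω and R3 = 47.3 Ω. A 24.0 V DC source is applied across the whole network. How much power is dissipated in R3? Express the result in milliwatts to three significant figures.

493 mW

First combine the parallel branches into one equivalent R_p, then R1 + R_p is a series pair.
R_p = (20.1×47.3)/(20.1+47.3) = 14.11 Ω
R_total = 56.0 + 14.11 = 70.11 Ω
I = V / R_total = 24.0 / 70.11 = 0.3423 A
Voltage across the parallel pair: V_p = I × R_p = 0.3423 × 14.11 = 4.829 V
R3 sees V_p directly, so P = V_p² / R3.
P_R3 = (4.829)² / 47.3 = 0.4930 W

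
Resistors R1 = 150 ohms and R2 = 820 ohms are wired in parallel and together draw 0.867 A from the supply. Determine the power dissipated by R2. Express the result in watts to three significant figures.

Only the total current is stated, so first find the parallel equivalent to get the voltage across the combination.
1/R_eq = 1/150 + 1/820 ⇒ R_eq = 126.8 Ω
V = I_total × R_eq = 0.8670 × 126.8 = 109.9 V
P_R2 = V² / R2 = (109.9)² / 820 = 14.74 W

14.7 W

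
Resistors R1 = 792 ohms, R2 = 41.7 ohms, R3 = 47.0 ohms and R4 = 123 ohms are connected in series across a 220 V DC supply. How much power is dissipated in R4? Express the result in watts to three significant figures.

In a series string the same current flows through every resistor — find that current, then P = I²R for the one we want.
R_total = 792 + 41.7 + 47.0 + 123 = 1004 Ω
I = V / R_total = 220 / 1004 = 0.2192 A
P_R4 = I² × R4 = (0.2192)² × 123 = 5.909 W

5.91 W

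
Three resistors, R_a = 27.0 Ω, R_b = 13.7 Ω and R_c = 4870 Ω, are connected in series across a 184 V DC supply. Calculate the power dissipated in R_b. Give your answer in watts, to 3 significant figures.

The current is common to all series resistors; compute it, then apply P = I²R for the target.
R_total = 27.0 + 13.7 + 4870 = 4911 Ω
I = V / R_total = 184 / 4911 = 0.03747 A
P_R_b = I² × R_b = (0.03747)² × 13.7 = 0.01923 W

0.0192 W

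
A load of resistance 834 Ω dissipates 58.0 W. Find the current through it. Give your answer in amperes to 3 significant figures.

0.264 A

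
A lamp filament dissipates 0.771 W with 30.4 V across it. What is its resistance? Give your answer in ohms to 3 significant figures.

1200 Ω

Inverting the appropriate power form: R = V² / P.
R = (30.4)² / 0.771 = 1199 Ω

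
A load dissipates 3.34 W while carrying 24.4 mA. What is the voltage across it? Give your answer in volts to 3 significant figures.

Inverting the appropriate power form: V = P / I.
V = 3.34 / 0.02440 = 136.9 V

137 V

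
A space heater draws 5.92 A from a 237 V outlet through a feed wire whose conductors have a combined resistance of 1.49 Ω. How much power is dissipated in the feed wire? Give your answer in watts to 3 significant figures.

Only the current and the line resistance are needed for the I²R loss.
The feed wire carries the full 5.92 A.
P_line = I² R_line = (5.920)² × 1.49 = 52.22 W

52.2 W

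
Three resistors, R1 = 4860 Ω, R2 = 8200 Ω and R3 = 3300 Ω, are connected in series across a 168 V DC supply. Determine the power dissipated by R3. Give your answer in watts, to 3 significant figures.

0.348 W

Series elements share the same current, so find I first, then use P = I²R.
R_total = 4860 + 8200 + 3300 = 16360 Ω
I = V / R_total = 168 / 16360 = 0.01027 A
P_R3 = I² × R3 = (0.01027)² × 3300 = 0.3480 W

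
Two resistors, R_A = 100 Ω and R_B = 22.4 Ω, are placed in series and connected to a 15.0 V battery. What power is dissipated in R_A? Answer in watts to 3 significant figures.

Series elements share the same current, so find I first, then use P = I²R.
R_total = 100 + 22.4 = 122.4 Ω
I = V / R_total = 15.0 / 122.4 = 0.1225 A
P_R_A = I² × R_A = (0.1225)² × 100 = 1.502 W

1.50 W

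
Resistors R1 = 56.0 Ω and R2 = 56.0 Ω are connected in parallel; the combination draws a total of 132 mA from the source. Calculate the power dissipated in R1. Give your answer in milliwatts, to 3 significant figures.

We need the common branch voltage; get it from I_total × R_eq, then P = V²/R for the branch.
1/R_eq = 1/56.0 + 1/56.0 ⇒ R_eq = 28.00 Ω
V = I_total × R_eq = 0.1320 × 28.00 = 3.696 V
P_R1 = V² / R1 = (3.696)² / 56.0 = 0.2439 W

244 mW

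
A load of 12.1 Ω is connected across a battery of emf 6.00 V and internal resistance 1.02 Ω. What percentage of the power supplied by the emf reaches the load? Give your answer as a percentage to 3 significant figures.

η = P_load/(P_load+P_int) = I²R/(I²R+I²r) = R/(R+r) — the I² cancels for series elements.
η = R / (R + r) = 12.1 / (12.1 + 1.02) = 0.9223

92.2 %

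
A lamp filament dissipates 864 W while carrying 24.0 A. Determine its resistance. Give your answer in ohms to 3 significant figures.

From P = V I = I²R = V²/R, with the two given quantities we get R = P / I².
R = 864 / (24.00)² = 1.500 Ω

1.50 Ω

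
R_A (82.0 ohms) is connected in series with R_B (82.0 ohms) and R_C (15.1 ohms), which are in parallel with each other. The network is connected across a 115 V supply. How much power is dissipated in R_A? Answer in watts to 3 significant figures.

121 W

Reduce the parallel pair to R_p first; the network is then a simple series string.
R_p = (82.0×15.1)/(82.0+15.1) = 12.75 Ω
R_total = 82.0 + 12.75 = 94.75 Ω
I = V / R_total = 115 / 94.75 = 1.214 A
All the current flows through R_A; use P = I²R.
P_R_A = (1.214)² × 82.0 = 120.8 W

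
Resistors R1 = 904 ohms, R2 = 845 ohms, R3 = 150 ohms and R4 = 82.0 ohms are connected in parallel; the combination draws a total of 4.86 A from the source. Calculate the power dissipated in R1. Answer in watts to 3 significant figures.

Only the total current is stated, so first find the parallel equivalent to get the voltage across the combination.
1/R_eq = 1/904 + 1/845 + 1/150 + 1/82.0 ⇒ R_eq = 47.28 Ω
V = I_total × R_eq = 4.860 × 47.28 = 229.8 V
P_R1 = V² / R1 = (229.8)² / 904 = 58.40 W

58.4 W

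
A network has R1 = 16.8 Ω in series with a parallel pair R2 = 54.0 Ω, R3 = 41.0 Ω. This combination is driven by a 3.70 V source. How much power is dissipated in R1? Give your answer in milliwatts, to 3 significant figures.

143 mW

Reduce the parallel pair to R_p first; the network is then a simple series string.
R_p = (54.0×41.0)/(54.0+41.0) = 23.31 Ω
R_total = 16.8 + 23.31 = 40.11 Ω
I = V / R_total = 3.70 / 40.11 = 0.09226 A
R1 is in the main series path, so its power is I²R1.
P_R1 = (0.09226)² × 16.8 = 0.1430 W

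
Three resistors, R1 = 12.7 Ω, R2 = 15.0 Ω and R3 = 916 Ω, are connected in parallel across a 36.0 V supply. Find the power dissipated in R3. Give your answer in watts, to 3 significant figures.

1.41 W

Each parallel branch sees the full supply voltage, so P = V²/R applies directly to the target branch.
P_R3 = V² / R3 = (36.0)² / 916 Ω = 1.415 W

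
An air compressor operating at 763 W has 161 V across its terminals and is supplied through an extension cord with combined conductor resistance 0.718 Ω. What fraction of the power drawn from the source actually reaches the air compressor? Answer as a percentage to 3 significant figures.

97.9 %

I = P / V = 763 / 161 = 4.739 A through the extension cord.
P_line = I² R_line = (4.739)² × 0.718 = 16.13 W
P_source = P_load + P_line = 763.0 + 16.13 = 779.1 W
η = P_load / P_source = 763.0 / 779.1 = 0.9793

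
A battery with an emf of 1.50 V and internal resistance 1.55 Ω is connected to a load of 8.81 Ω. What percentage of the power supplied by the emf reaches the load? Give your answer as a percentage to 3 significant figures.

85.0 %

The source delivers εI, of which I²R reaches the load and I²r is lost; since I is common, η = R/(R+r).
η = R / (R + r) = 8.81 / (8.81 + 1.55) = 0.8504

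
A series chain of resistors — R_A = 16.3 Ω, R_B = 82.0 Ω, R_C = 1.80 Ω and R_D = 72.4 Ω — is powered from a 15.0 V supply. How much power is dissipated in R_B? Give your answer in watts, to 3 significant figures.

0.620 W

The current is common to all series resistors; compute it, then apply P = I²R for the target.
R_total = 16.3 + 82.0 + 1.80 + 72.4 = 172.5 Ω
I = V / R_total = 15.0 / 172.5 = 0.08696 A
P_R_B = I² × R_B = (0.08696)² × 82.0 = 0.6200 W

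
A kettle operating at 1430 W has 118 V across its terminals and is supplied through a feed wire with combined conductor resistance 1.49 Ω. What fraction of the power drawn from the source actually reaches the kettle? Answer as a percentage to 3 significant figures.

86.7 %

I = P / V = 1430 / 118 = 12.12 A through the feed wire.
P_line = I² R_line = (12.12)² × 1.49 = 218.8 W
P_source = P_load + P_line = 1430 + 218.8 = 1649 W
η = P_load / P_source = 1430 / 1649 = 0.8673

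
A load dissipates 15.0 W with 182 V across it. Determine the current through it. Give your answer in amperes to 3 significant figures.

0.0824 A

Rearranging the power relation for the two known quantities gives I = P / V.
I = 15.0 / 182 = 0.08242 A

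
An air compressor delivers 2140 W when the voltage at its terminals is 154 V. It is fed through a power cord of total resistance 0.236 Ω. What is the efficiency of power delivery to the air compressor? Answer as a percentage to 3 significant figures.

97.9 %

I = P / V = 2140 / 154 = 13.90 A through the power cord.
P_line = I² R_line = (13.90)² × 0.236 = 45.57 W
P_source = P_load + P_line = 2140 + 45.57 = 2186 W
η = P_load / P_source = 2140 / 2186 = 0.9791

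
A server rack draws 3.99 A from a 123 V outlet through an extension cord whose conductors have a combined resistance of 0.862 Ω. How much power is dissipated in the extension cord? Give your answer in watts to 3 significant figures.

The extension cord and load are in series, so the same current flows in both; the loss is I²R_line.
The extension cord carries the full 3.99 A.
P_line = I² R_line = (3.990)² × 0.862 = 13.72 W

13.7 W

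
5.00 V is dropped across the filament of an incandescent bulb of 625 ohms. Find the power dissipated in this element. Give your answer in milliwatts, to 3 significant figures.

V and R are stated; P = V²/R avoids computing the current.
P = (5.00 V)² / 625 Ω = 0.04000 W

40.0 mW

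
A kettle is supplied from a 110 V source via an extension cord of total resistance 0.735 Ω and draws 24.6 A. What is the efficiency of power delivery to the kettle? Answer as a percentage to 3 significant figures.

The extension cord carries the full 24.6 A.
P_line = I² R_line = (24.60)² × 0.735 = 444.8 W
P_source = V I = 110 × 24.60 = 2706 W; P_load = 2261 W
η = P_load / P_source = 2261 / 2706 = 0.8356

83.6 %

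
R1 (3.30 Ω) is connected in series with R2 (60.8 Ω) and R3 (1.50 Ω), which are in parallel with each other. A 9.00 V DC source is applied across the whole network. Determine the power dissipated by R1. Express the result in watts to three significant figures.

11.8 W

Reduce the parallel pair to R_p first; the network is then a simple series string.
R_p = (60.8×1.50)/(60.8+1.50) = 1.464 Ω
R_total = 3.30 + 1.464 = 4.764 Ω
I = V / R_total = 9.00 / 4.764 = 1.889 A
All the current flows through R1; use P = I²R.
P_R1 = (1.889)² × 3.30 = 11.78 W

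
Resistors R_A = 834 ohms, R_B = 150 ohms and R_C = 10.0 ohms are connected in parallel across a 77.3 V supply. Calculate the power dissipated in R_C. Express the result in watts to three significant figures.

598 W

Parallel branches share the same voltage; P = V²/R gives the branch power in one step.
P_R_C = V² / R_C = (77.3)² / 10.0 Ω = 597.5 W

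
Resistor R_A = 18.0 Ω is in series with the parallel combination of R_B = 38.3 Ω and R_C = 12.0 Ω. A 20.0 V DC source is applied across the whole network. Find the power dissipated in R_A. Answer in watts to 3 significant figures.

Replace R_B and R_C with their parallel equivalent so the circuit becomes R_A in series with R_p.
R_p = (38.3×12.0)/(38.3+12.0) = 9.137 Ω
R_total = 18.0 + 9.137 = 27.14 Ω
I = V / R_total = 20.0 / 27.14 = 0.7370 A
All the current flows through R_A; use P = I²R.
P_R_A = (0.7370)² × 18.0 = 9.777 W

9.78 W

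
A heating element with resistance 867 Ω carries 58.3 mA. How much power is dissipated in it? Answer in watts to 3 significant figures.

2.95 W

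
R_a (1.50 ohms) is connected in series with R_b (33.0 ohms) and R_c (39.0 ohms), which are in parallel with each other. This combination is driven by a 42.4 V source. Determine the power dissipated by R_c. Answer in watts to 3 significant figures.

39.2 W

First combine the parallel branches into one equivalent R_p, then R_a + R_p is a series pair.
R_p = (33.0×39.0)/(33.0+39.0) = 17.88 Ω
R_total = 1.50 + 17.88 = 19.38 Ω
I = V / R_total = 42.4 / 19.38 = 2.188 A
Voltage across the parallel pair: V_p = I × R_p = 2.188 × 17.88 = 39.12 V
With V_p across R_c, its power is V_p²/R_c.
P_R_c = (39.12)² / 39.0 = 39.24 W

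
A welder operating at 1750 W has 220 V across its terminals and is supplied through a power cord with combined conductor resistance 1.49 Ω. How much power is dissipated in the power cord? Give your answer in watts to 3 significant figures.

94.3 W

The power cord and load are in series, so the same current flows in both; the loss is I²R_line.
I = P / V = 1750 / 220 = 7.955 A through the power cord.
P_line = I² R_line = (7.955)² × 1.49 = 94.28 W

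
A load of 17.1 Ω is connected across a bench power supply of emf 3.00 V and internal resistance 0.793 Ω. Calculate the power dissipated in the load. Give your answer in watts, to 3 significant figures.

With r and R in series, I = ε/(r+R); the load dissipates I²R.
I = ε / (r + R) = 3.00 / (0.793 + 17.1) = 0.1677 A
P_load = I² R = (0.1677)² × 17.1 = 0.4807 W

0.481 W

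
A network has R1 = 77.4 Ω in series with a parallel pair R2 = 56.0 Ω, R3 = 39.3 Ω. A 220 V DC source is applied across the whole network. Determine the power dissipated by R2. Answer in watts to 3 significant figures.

Replace R2 and R3 with their parallel equivalent so the circuit becomes R1 in series with R_p.
R_p = (56.0×39.3)/(56.0+39.3) = 23.09 Ω
R_total = 77.4 + 23.09 = 100.5 Ω
I = V / R_total = 220 / 100.5 = 2.189 A
Voltage across the parallel pair: V_p = I × R_p = 2.189 × 23.09 = 50.56 V
With V_p across R2, its power is V_p²/R2.
P_R2 = (50.56)² / 56.0 = 45.64 W

45.6 W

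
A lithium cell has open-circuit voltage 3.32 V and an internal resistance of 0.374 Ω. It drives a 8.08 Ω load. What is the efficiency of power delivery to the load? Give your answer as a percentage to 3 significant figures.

Efficiency is P_load / P_total. With a series r and R sharing the same I, P = I²R for each, so η = R/(R+r).
η = R / (R + r) = 8.08 / (8.08 + 0.374) = 0.9558

95.6 %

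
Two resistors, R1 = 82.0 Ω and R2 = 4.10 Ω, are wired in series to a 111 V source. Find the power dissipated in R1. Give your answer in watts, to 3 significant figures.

136 W

Every series element carries the same I. Get I from the total resistance, then P = I² × R1.
R_total = 82.0 + 4.10 = 86.10 Ω
I = V / R_total = 111 / 86.10 = 1.289 A
P_R1 = I² × R1 = (1.289)² × 82.0 = 136.3 W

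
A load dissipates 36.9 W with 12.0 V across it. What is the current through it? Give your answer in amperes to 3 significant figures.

3.07 A

From P = V I = I²R = V²/R, with the two given quantities we get I = P / V.
I = 36.9 / 12.0 = 3.075 A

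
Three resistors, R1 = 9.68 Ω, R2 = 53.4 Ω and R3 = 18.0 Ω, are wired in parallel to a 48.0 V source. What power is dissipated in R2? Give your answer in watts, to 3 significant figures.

Each parallel branch sees the full supply voltage, so P = V²/R applies directly to the target branch.
P_R2 = V² / R2 = (48.0)² / 53.4 Ω = 43.15 W

43.1 W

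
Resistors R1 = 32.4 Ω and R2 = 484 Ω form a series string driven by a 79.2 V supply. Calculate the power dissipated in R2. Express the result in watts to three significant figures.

The current is common to all series resistors; compute it, then apply P = I²R for the target.
R_total = 32.4 + 484 = 516.4 Ω
I = V / R_total = 79.2 / 516.4 = 0.1534 A
P_R2 = I² × R2 = (0.1534)² × 484 = 11.38 W

11.4 W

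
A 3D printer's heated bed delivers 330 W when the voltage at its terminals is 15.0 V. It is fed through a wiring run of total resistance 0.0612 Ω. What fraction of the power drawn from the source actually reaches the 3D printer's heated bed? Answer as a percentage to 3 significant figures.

I = P / V = 330 / 15.0 = 22.00 A through the wiring run.
P_line = I² R_line = (22.00)² × 0.0612 = 29.62 W
P_source = P_load + P_line = 330.0 + 29.62 = 359.6 W
η = P_load / P_source = 330.0 / 359.6 = 0.9176

91.8 %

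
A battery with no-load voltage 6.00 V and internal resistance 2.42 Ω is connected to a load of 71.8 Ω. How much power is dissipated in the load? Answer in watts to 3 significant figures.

0.469 W

With r and R in series, I = ε/(r+R); the load dissipates I²R.
I = ε / (r + R) = 6.00 / (2.42 + 71.8) = 0.08084 A
P_load = I² R = (0.08084)² × 71.8 = 0.4692 W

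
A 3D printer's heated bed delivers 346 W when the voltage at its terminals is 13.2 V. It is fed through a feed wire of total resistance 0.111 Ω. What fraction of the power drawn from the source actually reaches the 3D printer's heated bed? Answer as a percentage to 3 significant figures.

81.9 %

I = P / V = 346 / 13.2 = 26.21 A through the feed wire.
P_line = I² R_line = (26.21)² × 0.111 = 76.27 W
P_source = P_load + P_line = 346.0 + 76.27 = 422.3 W
η = P_load / P_source = 346.0 / 422.3 = 0.8194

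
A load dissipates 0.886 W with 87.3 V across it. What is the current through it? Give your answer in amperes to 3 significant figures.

0.0101 A

From P = V I = I²R = V²/R, with the two given quantities we get I = P / V.
I = 0.886 / 87.3 = 0.01015 A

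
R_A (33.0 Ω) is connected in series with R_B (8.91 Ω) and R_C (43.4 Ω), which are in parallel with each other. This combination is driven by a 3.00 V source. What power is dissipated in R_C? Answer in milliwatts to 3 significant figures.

Replace R_B and R_C with their parallel equivalent so the circuit becomes R_A in series with R_p.
R_p = (8.91×43.4)/(8.91+43.4) = 7.392 Ω
R_total = 33.0 + 7.392 = 40.39 Ω
I = V / R_total = 3.00 / 40.39 = 0.07427 A
Voltage across the parallel pair: V_p = I × R_p = 0.07427 × 7.392 = 0.5490 V
R_C is across V_p, so use P = V²/R for that branch.
P_R_C = (0.5490)² / 43.4 = 0.006946 W

6.95 mW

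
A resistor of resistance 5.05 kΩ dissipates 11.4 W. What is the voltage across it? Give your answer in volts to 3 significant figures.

240 V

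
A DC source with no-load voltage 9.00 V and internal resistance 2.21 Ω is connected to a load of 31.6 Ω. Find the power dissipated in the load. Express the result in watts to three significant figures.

2.24 W

Load and internal resistance form a series loop — compute the loop current, then the load power via I²R.
I = ε / (r + R) = 9.00 / (2.21 + 31.6) = 0.2662 A
P_load = I² R = (0.2662)² × 31.6 = 2.239 W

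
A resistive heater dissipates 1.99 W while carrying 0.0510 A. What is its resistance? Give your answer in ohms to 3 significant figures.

Inverting the appropriate power form: R = P / I².
R = 1.99 / (0.05100)² = 765.1 Ω

765 Ω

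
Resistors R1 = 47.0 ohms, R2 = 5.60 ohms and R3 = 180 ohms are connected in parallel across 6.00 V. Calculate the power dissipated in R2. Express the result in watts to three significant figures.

6.43 W

The supply voltage appears across each parallel branch — just use P = V²/R2.
P_R2 = V² / R2 = (6.00)² / 5.60 Ω = 6.429 W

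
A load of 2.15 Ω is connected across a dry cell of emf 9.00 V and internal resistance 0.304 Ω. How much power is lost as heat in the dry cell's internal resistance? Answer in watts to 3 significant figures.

4.09 W

Internal loss is I²r, with I set by the total series resistance r+R.
I = ε / (r + R) = 9.00 / (0.304 + 2.15) = 3.667 A
P_int = I² r = (3.667)² × 0.304 = 4.089 W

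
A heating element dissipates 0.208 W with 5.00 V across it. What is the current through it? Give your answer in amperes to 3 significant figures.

0.0416 A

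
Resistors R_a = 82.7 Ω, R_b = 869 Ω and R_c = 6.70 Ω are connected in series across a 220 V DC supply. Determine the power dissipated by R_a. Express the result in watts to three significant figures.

Since the resistors are in series they all carry the loop current I = V/R_total; the power in any one is I²R.
R_total = 82.7 + 869 + 6.70 = 958.4 Ω
I = V / R_total = 220 / 958.4 = 0.2295 A
P_R_a = I² × R_a = (0.2295)² × 82.7 = 4.358 W

4.36 W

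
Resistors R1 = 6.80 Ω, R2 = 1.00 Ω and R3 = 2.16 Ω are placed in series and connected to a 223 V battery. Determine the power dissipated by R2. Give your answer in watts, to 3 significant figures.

501 W

Every series element carries the same I. Get I from the total resistance, then P = I² × R2.
R_total = 6.80 + 1.00 + 2.16 = 9.960 Ω
I = V / R_total = 223 / 9.960 = 22.39 A
P_R2 = I² × R2 = (22.39)² × 1.00 = 501.3 W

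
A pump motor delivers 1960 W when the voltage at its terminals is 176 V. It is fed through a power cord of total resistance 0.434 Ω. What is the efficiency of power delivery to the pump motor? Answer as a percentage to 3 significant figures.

I = P / V = 1960 / 176 = 11.14 A through the power cord.
P_line = I² R_line = (11.14)² × 0.434 = 53.82 W
P_source = P_load + P_line = 1960 + 53.82 = 2014 W
η = P_load / P_source = 1960 / 2014 = 0.9733

97.3 %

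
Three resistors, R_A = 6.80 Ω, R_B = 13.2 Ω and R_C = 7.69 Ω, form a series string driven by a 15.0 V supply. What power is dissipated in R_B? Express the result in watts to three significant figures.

The current is common to all series resistors; compute it, then apply P = I²R for the target.
R_total = 6.80 + 13.2 + 7.69 = 27.69 Ω
I = V / R_total = 15.0 / 27.69 = 0.5417 A
P_R_B = I² × R_B = (0.5417)² × 13.2 = 3.874 W

3.87 W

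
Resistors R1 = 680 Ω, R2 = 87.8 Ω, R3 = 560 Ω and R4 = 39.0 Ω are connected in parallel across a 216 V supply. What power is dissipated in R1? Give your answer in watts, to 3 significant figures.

Every branch has 216 V across it, so for R1 the power is simply V²/R.
P_R1 = V² / R1 = (216)² / 680 Ω = 68.61 W

68.6 W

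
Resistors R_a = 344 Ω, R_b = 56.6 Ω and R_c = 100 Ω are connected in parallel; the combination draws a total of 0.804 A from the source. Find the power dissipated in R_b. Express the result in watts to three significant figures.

The branches share the same voltage, but only the total current is given — find V from the equivalent resistance first.
1/R_eq = 1/344 + 1/56.6 + 1/100 ⇒ R_eq = 32.71 Ω
V = I_total × R_eq = 0.8040 × 32.71 = 26.30 V
P_R_b = V² / R_b = (26.30)² / 56.6 = 12.22 W

12.2 W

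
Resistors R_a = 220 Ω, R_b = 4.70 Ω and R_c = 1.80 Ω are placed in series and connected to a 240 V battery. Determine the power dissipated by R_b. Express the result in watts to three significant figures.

5.28 W

Every series element carries the same I. Get I from the total resistance, then P = I² × R_b.
R_total = 220 + 4.70 + 1.80 = 226.5 Ω
I = V / R_total = 240 / 226.5 = 1.060 A
P_R_b = I² × R_b = (1.060)² × 4.70 = 5.277 W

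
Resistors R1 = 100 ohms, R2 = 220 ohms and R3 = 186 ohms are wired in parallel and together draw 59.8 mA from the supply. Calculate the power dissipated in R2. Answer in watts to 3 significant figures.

Parallel branches share V, not I — compute V via R_eq, then use V²/R for the target branch.
1/R_eq = 1/100 + 1/220 + 1/186 ⇒ R_eq = 50.20 Ω
V = I_total × R_eq = 0.05980 × 50.20 = 3.002 V
P_R2 = V² / R2 = (3.002)² / 220 = 0.04096 W

0.0410 W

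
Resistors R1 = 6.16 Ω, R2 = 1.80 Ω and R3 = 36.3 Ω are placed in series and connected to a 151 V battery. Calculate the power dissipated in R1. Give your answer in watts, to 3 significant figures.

In a series string the same current flows through every resistor — find that current, then P = I²R for the one we want.
R_total = 6.16 + 1.80 + 36.3 = 44.26 Ω
I = V / R_total = 151 / 44.26 = 3.412 A
P_R1 = I² × R1 = (3.412)² × 6.16 = 71.70 W

71.7 W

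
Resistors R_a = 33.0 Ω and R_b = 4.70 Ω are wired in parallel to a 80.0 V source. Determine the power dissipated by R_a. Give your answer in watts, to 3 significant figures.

194 W

Every branch has 80.0 V across it, so for R_a the power is simply V²/R.
P_R_a = V² / R_a = (80.0)² / 33.0 Ω = 193.9 W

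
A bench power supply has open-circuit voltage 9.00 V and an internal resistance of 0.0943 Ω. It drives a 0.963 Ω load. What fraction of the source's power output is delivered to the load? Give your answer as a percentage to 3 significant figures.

91.1 %

Efficiency is P_load / P_total. With a series r and R sharing the same I, P = I²R for each, so η = R/(R+r).
η = R / (R + r) = 0.963 / (0.963 + 0.0943) = 0.9108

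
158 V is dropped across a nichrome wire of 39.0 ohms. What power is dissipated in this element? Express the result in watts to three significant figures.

640 W

V and R are stated; P = V²/R avoids computing the current.
P = (158 V)² / 39.0 Ω = 640.1 W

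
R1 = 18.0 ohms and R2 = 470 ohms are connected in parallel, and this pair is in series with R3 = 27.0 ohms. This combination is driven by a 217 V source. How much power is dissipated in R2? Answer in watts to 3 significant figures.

15.3 W

Collapse the R1‖R2 pair into one equivalent R_p; then R_p and R3 form a series string.
R_p = (18.0×470)/(18.0+470) = 17.34 Ω
R_total = R_p + 27.0 = 17.34 + 27.0 = 44.34 Ω
I = V / R_total = 217 / 44.34 = 4.894 A
Voltage across the parallel pair: V_p = I × R_p = 4.894 × 17.34 = 84.85 V
R2 sits across V_p; its power is V_p²/R.
P_R2 = (84.85)² / 470 = 15.32 W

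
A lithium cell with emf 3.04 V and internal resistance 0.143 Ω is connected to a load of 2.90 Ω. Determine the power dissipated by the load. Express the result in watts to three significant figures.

2.89 W

The internal resistance and the load are in series, so the same I flows through both; get I from ε/(r+R), then I²R for the load.
I = ε / (r + R) = 3.04 / (0.143 + 2.90) = 0.9990 A
P_load = I² R = (0.9990)² × 2.90 = 2.894 W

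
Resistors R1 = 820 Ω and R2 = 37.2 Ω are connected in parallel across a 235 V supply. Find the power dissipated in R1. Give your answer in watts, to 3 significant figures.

The supply voltage appears across each parallel branch — just use P = V²/R1.
P_R1 = V² / R1 = (235)² / 820 Ω = 67.35 W

67.3 W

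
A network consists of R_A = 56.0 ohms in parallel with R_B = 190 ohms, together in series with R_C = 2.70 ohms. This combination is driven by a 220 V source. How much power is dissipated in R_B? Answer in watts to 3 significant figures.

226 W

Reduce the parallel combination to a single R_p; the circuit then becomes R_p in series with the remaining resistor.
R_p = (56.0×190)/(56.0+190) = 43.25 Ω
R_total = R_p + 2.70 = 43.25 + 2.70 = 45.95 Ω
I = V / R_total = 220 / 45.95 = 4.788 A
Voltage across the parallel pair: V_p = I × R_p = 4.788 × 43.25 = 207.1 V
Use P = V²/R for R_B with V = V_p.
P_R_B = (207.1)² / 190 = 225.7 W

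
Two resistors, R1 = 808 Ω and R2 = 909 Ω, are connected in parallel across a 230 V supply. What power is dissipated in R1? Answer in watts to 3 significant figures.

65.5 W

Every branch has 230 V across it, so for R1 the power is simply V²/R.
P_R1 = V² / R1 = (230)² / 808 Ω = 65.47 W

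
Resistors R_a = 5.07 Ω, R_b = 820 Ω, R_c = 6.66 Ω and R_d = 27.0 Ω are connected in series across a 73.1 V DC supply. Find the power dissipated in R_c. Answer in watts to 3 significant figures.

Every series element carries the same I. Get I from the total resistance, then P = I² × R_c.
R_total = 5.07 + 820 + 6.66 + 27.0 = 858.7 Ω
I = V / R_total = 73.1 / 858.7 = 0.08513 A
P_R_c = I² × R_c = (0.08513)² × 6.66 = 0.04826 W

0.0483 W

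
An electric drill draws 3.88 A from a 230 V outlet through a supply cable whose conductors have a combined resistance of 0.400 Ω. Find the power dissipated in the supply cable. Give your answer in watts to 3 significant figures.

6.02 W

Only the current and the line resistance are needed for the I²R loss.
The supply cable carries the full 3.88 A.
P_line = I² R_line = (3.880)² × 0.400 = 6.022 W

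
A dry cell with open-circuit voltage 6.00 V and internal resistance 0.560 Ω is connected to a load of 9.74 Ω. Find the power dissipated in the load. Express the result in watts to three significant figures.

3.31 W

Load and internal resistance form a series loop — compute the loop current, then the load power via I²R.
I = ε / (r + R) = 6.00 / (0.560 + 9.74) = 0.5825 A
P_load = I² R = (0.5825)² × 9.74 = 3.305 W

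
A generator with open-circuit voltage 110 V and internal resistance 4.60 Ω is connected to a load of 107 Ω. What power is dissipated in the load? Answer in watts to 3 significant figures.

104 W

Load and internal resistance form a series loop — compute the loop current, then the load power via I²R.
I = ε / (r + R) = 110 / (4.60 + 107) = 0.9857 A
P_load = I² R = (0.9857)² × 107 = 104.0 W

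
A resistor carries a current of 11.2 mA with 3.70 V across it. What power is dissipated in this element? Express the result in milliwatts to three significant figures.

41.4 mW

With V and I both given, power follows immediately from P = V I.
P = 3.70 V × 0.01120 A = 0.04144 W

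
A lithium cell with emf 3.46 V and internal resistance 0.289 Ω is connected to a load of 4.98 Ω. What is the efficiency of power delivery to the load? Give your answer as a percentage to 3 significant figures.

Efficiency is P_load / P_total. With a series r and R sharing the same I, P = I²R for each, so η = R/(R+r).
η = R / (R + r) = 4.98 / (4.98 + 0.289) = 0.9452

94.5 %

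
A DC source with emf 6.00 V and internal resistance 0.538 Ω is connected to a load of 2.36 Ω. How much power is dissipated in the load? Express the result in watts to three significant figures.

10.1 W

The internal resistance and the load are in series, so the same I flows through both; get I from ε/(r+R), then I²R for the load.
I = ε / (r + R) = 6.00 / (0.538 + 2.36) = 2.070 A
P_load = I² R = (2.070)² × 2.36 = 10.12 W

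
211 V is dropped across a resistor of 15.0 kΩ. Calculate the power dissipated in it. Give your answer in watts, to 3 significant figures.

V and R are stated; P = V²/R avoids computing the current.
P = (211 V)² / 15000 Ω = 2.968 W

2.97 W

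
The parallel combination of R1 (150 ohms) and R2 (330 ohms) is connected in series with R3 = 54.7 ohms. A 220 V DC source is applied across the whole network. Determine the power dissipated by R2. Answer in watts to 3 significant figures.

62.6 W

Combine R1 and R2 into their parallel equivalent first, reducing the network to two series resistors.
R_p = (150×330)/(150+330) = 103.1 Ω
R_total = R_p + 54.7 = 103.1 + 54.7 = 157.8 Ω
I = V / R_total = 220 / 157.8 = 1.394 A
Voltage across the parallel pair: V_p = I × R_p = 1.394 × 103.1 = 143.8 V
Use P = V²/R for R2 with V = V_p.
P_R2 = (143.8)² / 330 = 62.62 W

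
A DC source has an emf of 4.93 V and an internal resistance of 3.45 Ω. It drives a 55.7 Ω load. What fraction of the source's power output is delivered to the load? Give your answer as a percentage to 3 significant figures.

The source delivers εI, of which I²R reaches the load and I²r is lost; since I is common, η = R/(R+r).
η = R / (R + r) = 55.7 / (55.7 + 3.45) = 0.9417

94.2 %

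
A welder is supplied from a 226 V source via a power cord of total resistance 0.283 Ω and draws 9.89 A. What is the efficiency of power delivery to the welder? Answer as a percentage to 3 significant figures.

The power cord carries the full 9.89 A.
P_line = I² R_line = (9.890)² × 0.283 = 27.68 W
P_source = V I = 226 × 9.890 = 2235 W; P_load = 2207 W
η = P_load / P_source = 2207 / 2235 = 0.9876

98.8 %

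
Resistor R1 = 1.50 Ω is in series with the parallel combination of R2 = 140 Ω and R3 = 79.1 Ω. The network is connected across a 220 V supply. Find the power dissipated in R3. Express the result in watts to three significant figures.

577 W

Replace R2 and R3 with their parallel equivalent so the circuit becomes R1 in series with R_p.
R_p = (140×79.1)/(140+79.1) = 50.54 Ω
R_total = 1.50 + 50.54 = 52.04 Ω
I = V / R_total = 220 / 52.04 = 4.227 A
Voltage across the parallel pair: V_p = I × R_p = 4.227 × 50.54 = 213.7 V
R3 sees V_p directly, so P = V_p² / R3.
P_R3 = (213.7)² / 79.1 = 577.1 W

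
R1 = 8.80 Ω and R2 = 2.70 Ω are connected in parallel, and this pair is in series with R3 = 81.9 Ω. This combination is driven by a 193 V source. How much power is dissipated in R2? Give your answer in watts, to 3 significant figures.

8.35 W

Collapse the R1‖R2 pair into one equivalent R_p; then R_p and R3 form a series string.
R_p = (8.80×2.70)/(8.80+2.70) = 2.066 Ω
R_total = R_p + 81.9 = 2.066 + 81.9 = 83.97 Ω
I = V / R_total = 193 / 83.97 = 2.299 A
Voltage across the parallel pair: V_p = I × R_p = 2.299 × 2.066 = 4.749 V
R2 sits across V_p; its power is V_p²/R.
P_R2 = (4.749)² / 2.70 = 8.353 W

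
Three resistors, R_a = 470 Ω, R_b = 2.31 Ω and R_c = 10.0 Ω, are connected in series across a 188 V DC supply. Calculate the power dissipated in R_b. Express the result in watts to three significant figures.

Since the resistors are in series they all carry the loop current I = V/R_total; the power in any one is I²R.
R_total = 470 + 2.31 + 10.0 = 482.3 Ω
I = V / R_total = 188 / 482.3 = 0.3898 A
P_R_b = I² × R_b = (0.3898)² × 2.31 = 0.3510 W

0.351 W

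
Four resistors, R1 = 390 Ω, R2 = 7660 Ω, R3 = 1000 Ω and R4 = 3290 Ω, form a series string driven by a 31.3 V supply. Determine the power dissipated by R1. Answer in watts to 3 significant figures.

0.00251 W

Every series element carries the same I. Get I from the total resistance, then P = I² × R1.
R_total = 390 + 7660 + 1000 + 3290 = 12340 Ω
I = V / R_total = 31.3 / 12340 = 0.002536 A
P_R1 = I² × R1 = (0.002536)² × 390 = 0.002509 W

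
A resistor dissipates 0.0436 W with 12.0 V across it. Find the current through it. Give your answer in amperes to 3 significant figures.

0.00363 A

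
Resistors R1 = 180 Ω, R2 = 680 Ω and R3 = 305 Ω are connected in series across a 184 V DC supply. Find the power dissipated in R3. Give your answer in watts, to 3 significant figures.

7.61 W

Series elements share the same current, so find I first, then use P = I²R.
R_total = 180 + 680 + 305 = 1165 Ω
I = V / R_total = 184 / 1165 = 0.1579 A
P_R3 = I² × R3 = (0.1579)² × 305 = 7.608 W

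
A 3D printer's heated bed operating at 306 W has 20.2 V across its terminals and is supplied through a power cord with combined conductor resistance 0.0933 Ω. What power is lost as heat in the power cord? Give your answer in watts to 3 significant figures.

21.4 W

Only the current and the line resistance are needed for the I²R loss.
I = P / V = 306 / 20.2 = 15.15 A through the power cord.
P_line = I² R_line = (15.15)² × 0.0933 = 21.41 W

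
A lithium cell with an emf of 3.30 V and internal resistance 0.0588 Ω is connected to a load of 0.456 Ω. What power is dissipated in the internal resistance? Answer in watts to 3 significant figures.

2.42 W

Internal loss is I²r, with I set by the total series resistance r+R.
I = ε / (r + R) = 3.30 / (0.0588 + 0.456) = 6.410 A
P_int = I² r = (6.410)² × 0.0588 = 2.416 W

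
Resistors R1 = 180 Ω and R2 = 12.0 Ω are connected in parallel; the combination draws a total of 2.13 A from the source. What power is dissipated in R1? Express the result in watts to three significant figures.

Only the total current is stated, so first find the parallel equivalent to get the voltage across the combination.
1/R_eq = 1/180 + 1/12.0 ⇒ R_eq = 11.25 Ω
V = I_total × R_eq = 2.130 × 11.25 = 23.96 V
P_R1 = V² / R1 = (23.96)² / 180 = 3.190 W

3.19 W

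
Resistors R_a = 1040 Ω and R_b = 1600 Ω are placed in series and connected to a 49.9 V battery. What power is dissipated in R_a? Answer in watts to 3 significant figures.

Since the resistors are in series they all carry the loop current I = V/R_total; the power in any one is I²R.
R_total = 1040 + 1600 = 2640 Ω
I = V / R_total = 49.9 / 2640 = 0.01890 A
P_R_a = I² × R_a = (0.01890)² × 1040 = 0.3716 W

0.372 W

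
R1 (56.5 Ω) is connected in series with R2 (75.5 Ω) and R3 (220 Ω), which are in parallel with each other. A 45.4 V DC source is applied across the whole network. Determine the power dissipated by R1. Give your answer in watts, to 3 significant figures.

Replace R2 and R3 with their parallel equivalent so the circuit becomes R1 in series with R_p.
R_p = (75.5×220)/(75.5+220) = 56.21 Ω
R_total = 56.5 + 56.21 = 112.7 Ω
I = V / R_total = 45.4 / 112.7 = 0.4028 A
All the current flows through R1; use P = I²R.
P_R1 = (0.4028)² × 56.5 = 9.167 W

9.17 W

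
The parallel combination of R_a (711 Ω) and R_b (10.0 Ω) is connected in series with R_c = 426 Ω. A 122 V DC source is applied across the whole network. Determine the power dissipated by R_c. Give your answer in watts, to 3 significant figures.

Collapse the R_a‖R_b pair into one equivalent R_p; then R_p and R_c form a series string.
R_p = (711×10.0)/(711+10.0) = 9.861 Ω
R_total = R_p + 426 = 9.861 + 426 = 435.9 Ω
I = V / R_total = 122 / 435.9 = 0.2799 A
R_c carries the full series current, so P = I²R.
P_R_c = (0.2799)² × 426 = 33.38 W

33.4 W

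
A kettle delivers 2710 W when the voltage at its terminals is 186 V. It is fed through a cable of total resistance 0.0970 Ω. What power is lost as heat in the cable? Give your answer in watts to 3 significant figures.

20.6 W

The cable is a series resistance carrying the load current; its dissipation is I²R_line.
I = P / V = 2710 / 186 = 14.57 A through the cable.
P_line = I² R_line = (14.57)² × 0.0970 = 20.59 W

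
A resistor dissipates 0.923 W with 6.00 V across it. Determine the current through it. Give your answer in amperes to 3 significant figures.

0.154 A

Inverting the appropriate power form: I = P / V.
I = 0.923 / 6.00 = 0.1538 A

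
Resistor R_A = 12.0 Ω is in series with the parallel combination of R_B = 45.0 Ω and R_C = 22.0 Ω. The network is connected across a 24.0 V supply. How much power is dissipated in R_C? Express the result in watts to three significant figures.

Collapse R_B‖R_C to a single equivalent, reducing the network to two series elements.
R_p = (45.0×22.0)/(45.0+22.0) = 14.78 Ω
R_total = 12.0 + 14.78 = 26.78 Ω
I = V / R_total = 24.0 / 26.78 = 0.8963 A
Voltage across the parallel pair: V_p = I × R_p = 0.8963 × 14.78 = 13.24 V
With V_p across R_C, its power is V_p²/R_C.
P_R_C = (13.24)² / 22.0 = 7.973 W

7.97 W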